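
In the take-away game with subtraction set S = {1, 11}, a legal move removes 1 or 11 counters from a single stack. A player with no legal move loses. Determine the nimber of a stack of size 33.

n :  0  1  2  3  4  5  6  7  8  9 10 11 12 13 14 15 16 17 18 19 20 21 22 23 24 25 26 27 28 29 30 31 32 33
G :  0  1  0  1  0  1  0  1  0  1  0  1  0  1  0  1  0  1  0  1  0  1  0  1  0  1  0  1  0  1  0  1  0  1

1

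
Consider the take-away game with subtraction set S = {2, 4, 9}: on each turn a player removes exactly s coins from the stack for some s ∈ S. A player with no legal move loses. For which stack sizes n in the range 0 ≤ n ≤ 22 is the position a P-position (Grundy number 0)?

n :  0  1  2  3  4  5  6  7  8  9 10 11 12 13 14 15 16 17 18 19 20 21 22
G :  0  0  1  1  2  2  0  0  1  1  2  2  0  0  1  1  2  2  0  0  1  1  2
P-positions are exactly the n with G(n) = 0.

0, 1, 6, 7, 12, 13, 18, 19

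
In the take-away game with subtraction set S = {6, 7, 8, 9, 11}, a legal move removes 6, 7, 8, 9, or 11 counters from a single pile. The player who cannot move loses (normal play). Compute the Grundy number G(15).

2

n :  0  1  2  3  4  5  6  7  8  9 10 11 12 13 14 15
G :  0  0  0  0  0  0  1  1  1  1  1  1  2  2  2  2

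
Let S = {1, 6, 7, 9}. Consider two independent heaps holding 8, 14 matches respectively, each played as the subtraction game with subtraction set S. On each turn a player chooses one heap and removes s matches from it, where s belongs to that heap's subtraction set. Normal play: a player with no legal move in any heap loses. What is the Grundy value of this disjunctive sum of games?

2

All heaps use S = {1, 6, 7, 9}:
G(0) = 0
G(1) = mex{0} = 1
G(2) = mex{1} = 0
G(3) = mex{0} = 1
G(4) = mex{1} = 0
G(5) = mex{0} = 1
G(6) = mex{1,0} = 2
G(7) = mex{2,1,0} = 3
G(8) = mex{3,0,1} = 2
G(9) = mex{2,1,0,0} = 3
G(10) = mex{3,0,1,1} = 2
G(11) = mex{2,1,0,0} = 3
G(12) = mex{3,2,1,1} = 0
G(13) = mex{0,3,2,0} = 1
G(14) = mex{1,2,3,1} = 0
Heap A: G(8) = 2.
Heap B: G(14) = 0.
Combined Grundy value = 2 ⊕ 0 = 2.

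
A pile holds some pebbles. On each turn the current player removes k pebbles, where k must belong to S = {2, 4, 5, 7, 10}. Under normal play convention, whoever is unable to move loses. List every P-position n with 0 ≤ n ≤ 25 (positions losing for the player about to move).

n :  0  1  2  3  4  5  6  7  8  9 10 11 12 13 14 15 16 17 18 19 20 21 22 23 24 25
G :  0  0  1  1  2  2  3  3  4  0  5  1  0  2  1  0  2  1  0  2  1  0  2  1  0  2
P-positions are exactly the n with G(n) = 0.

0, 1, 9, 12, 15, 18, 21, 24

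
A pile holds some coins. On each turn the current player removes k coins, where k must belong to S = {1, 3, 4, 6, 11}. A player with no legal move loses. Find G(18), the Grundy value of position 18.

2

G(0) = 0
G(1) = mex{0} = 1
G(2) = mex{1} = 0
G(3) = mex{0,0} = 1
G(4) = mex{1,1,0} = 2
G(5) = mex{2,0,1} = 3
G(6) = mex{3,1,0,0} = 2
G(7) = mex{2,2,1,1} = 0
G(8) = mex{0,3,2,0} = 1
G(9) = mex{1,2,3,1} = 0
G(10) = mex{0,0,2,2} = 1
G(11) = mex{1,1,0,3,0} = 2
G(12) = mex{2,0,1,2,1} = 3
G(13) = mex{3,1,0,0,0} = 2
G(14) = mex{2,2,1,1,1} = 0
G(15) = mex{0,3,2,0,2} = 1
G(16) = mex{1,2,3,1,3} = 0
G(17) = mex{0,0,2,2,2} = 1
G(18) = mex{1,1,0,3,0} = 2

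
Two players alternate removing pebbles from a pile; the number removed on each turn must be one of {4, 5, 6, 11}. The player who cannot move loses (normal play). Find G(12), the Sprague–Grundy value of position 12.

3

G(0) = 0
G(1) = mex{} = 0
G(2) = mex{} = 0
G(3) = mex{} = 0
G(4) = mex{0} = 1
G(5) = mex{0,0} = 1
G(6) = mex{0,0,0} = 1
G(7) = mex{0,0,0} = 1
G(8) = mex{1,0,0} = 2
G(9) = mex{1,1,0} = 2
G(10) = mex{1,1,1} = 0
G(11) = mex{1,1,1,0} = 2
G(12) = mex{2,1,1,0} = 3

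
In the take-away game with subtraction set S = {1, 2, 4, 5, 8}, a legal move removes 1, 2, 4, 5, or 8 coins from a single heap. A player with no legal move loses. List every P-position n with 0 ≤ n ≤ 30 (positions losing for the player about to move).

n :  0  1  2  3  4  5  6  7  8  9 10 11 12 13 14 15 16 17 18 19 20 21 22 23 24 25 26 27 28 29 30
G :  0  1  2  0  1  2  0  1  2  0  1  2  0  1  2  0  1  2  0  1  2  0  1  2  0  1  2  0  1  2  0
P-positions are exactly the n with G(n) = 0.

0, 3, 6, 9, 12, 15, 18, 21, 24, 27, 30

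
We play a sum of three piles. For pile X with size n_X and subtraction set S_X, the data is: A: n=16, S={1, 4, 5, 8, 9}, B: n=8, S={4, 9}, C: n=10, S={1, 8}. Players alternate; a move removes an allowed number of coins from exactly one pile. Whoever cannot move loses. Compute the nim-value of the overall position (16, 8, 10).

3

Pile A, S = {1, 4, 5, 8, 9}:
n :  0  1  2  3  4  5  6  7  8  9 10 11 12 13 14 15 16
G :  0  1  0  1  2  3  2  3  4  5  4  5  0  1  0  1  2
G_A(16) = 2.
Pile B, S = {4, 9}:
n : 0 1 2 3 4 5 6 7 8
G : 0 0 0 0 1 1 1 1 0
G_B(8) = 0.
Pile C, S = {1, 8}:
G(0) = 0
G(1) = mex{0} = 1
G(2) = mex{1} = 0
G(3) = mex{0} = 1
G(4) = mex{1} = 0
G(5) = mex{0} = 1
G(6) = mex{1} = 0
G(7) = mex{0} = 1
G(8) = mex{1,0} = 2
G(9) = mex{2,1} = 0
G(10) = mex{0,0} = 1
G_C(10) = 1.
Combined Grundy value = 2 ⊕ 0 ⊕ 1 = 3.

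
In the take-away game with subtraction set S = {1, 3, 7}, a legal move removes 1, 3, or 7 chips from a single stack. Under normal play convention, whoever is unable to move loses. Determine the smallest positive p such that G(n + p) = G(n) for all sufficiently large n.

2

G(0) = 0
G(1) = mex{0} = 1
G(2) = mex{1} = 0
G(3) = mex{0,0} = 1
G(4) = mex{1,1} = 0
G(5) = mex{0,0} = 1
G(6) = mex{1,1} = 0
G(7) = mex{0,0,0} = 1
G(8) = mex{1,1,1} = 0
G(9) = mex{0,0,0} = 1
G(10) = mex{1,1,1} = 0
G(11) = mex{0,0,0} = 1
G(12) = mex{1,1,1} = 0
G(13) = mex{0,0,0} = 1
G(14) = mex{1,1,1} = 0
G(n+2) = G(n) holds for n = 0,…,6 (a full window of length max(S) = 7), so the sequence is purely periodic with period 2.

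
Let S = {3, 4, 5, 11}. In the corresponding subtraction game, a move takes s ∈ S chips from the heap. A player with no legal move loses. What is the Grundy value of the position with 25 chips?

0

G(0) = 0
G(1) = mex{} = 0
G(2) = mex{} = 0
G(3) = mex{0} = 1
G(4) = mex{0,0} = 1
G(5) = mex{0,0,0} = 1
G(6) = mex{1,0,0} = 2
G(7) = mex{1,1,0} = 2
G(8) = mex{1,1,1} = 0
G(9) = mex{2,1,1} = 0
G(10) = mex{2,2,1} = 0
G(11) = mex{0,2,2,0} = 1
G(12) = mex{0,0,2,0} = 1
G(13) = mex{0,0,0,0} = 1
G(14) = mex{1,0,0,1} = 2
G(15) = mex{1,1,0,1} = 2
G(16) = mex{1,1,1,1} = 0
G(17) = mex{2,1,1,2} = 0
G(18) = mex{2,2,1,2} = 0
G(19) = mex{0,2,2,0} = 1
G(20) = mex{0,0,2,0} = 1
G(21) = mex{0,0,0,0} = 1
G(22) = mex{1,0,0,1} = 2
G(23) = mex{1,1,0,1} = 2
G(24) = mex{1,1,1,1} = 0
G(25) = mex{2,1,1,2} = 0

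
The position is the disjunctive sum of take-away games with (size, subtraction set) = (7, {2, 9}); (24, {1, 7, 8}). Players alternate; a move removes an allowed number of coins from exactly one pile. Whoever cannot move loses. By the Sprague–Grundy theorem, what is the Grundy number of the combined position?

Pile A, S = {2, 9}:
G(0) = 0
G(1) = mex{} = 0
G(2) = mex{0} = 1
G(3) = mex{0} = 1
G(4) = mex{1} = 0
G(5) = mex{1} = 0
G(6) = mex{0} = 1
G(7) = mex{0} = 1
G_A(7) = 1.
Pile B, S = {1, 7, 8}:
n :  0  1  2  3  4  5  6  7  8  9 10 11 12 13 14 15 16 17 18 19 20 21 22 23 24
G :  0  1  0  1  0  1  0  1  2  3  2  3  2  3  2  0  1  0  1  0  1  0  1  2  3
G_B(24) = 3.
Combined Grundy value = 1 ⊕ 3 = 2.

2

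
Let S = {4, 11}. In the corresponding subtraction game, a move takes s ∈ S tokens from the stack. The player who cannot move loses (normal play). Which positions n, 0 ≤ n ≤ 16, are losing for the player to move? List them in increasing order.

0, 1, 2, 3, 8, 9, 10, 15, 16

G(0) = 0
G(1) = mex{} = 0
G(2) = mex{} = 0
G(3) = mex{} = 0
G(4) = mex{0} = 1
G(5) = mex{0} = 1
G(6) = mex{0} = 1
G(7) = mex{0} = 1
G(8) = mex{1} = 0
G(9) = mex{1} = 0
G(10) = mex{1} = 0
G(11) = mex{1,0} = 2
G(12) = mex{0,0} = 1
G(13) = mex{0,0} = 1
G(14) = mex{0,0} = 1
G(15) = mex{2,1} = 0
G(16) = mex{1,1} = 0
P-positions are exactly the n with G(n) = 0.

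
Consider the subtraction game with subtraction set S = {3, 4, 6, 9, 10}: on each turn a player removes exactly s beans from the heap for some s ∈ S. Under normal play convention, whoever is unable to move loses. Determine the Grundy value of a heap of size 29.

1

G(0) = 0
G(1) = mex{} = 0
G(2) = mex{} = 0
G(3) = mex{0} = 1
G(4) = mex{0,0} = 1
G(5) = mex{0,0} = 1
G(6) = mex{1,0,0} = 2
G(7) = mex{1,1,0} = 2
G(8) = mex{1,1,0} = 2
G(9) = mex{2,1,1,0} = 3
G(10) = mex{2,2,1,0,0} = 3
G(11) = mex{2,2,1,0,0} = 3
G(12) = mex{3,2,2,1,0} = 4
G(13) = mex{3,3,2,1,1} = 0
G(14) = mex{3,3,2,1,1} = 0
G(15) = mex{4,3,3,2,1} = 0
G(16) = mex{0,4,3,2,2} = 1
G(17) = mex{0,0,3,2,2} = 1
G(18) = mex{0,0,4,3,2} = 1
G(19) = mex{1,0,0,3,3} = 2
G(20) = mex{1,1,0,3,3} = 2
G(21) = mex{1,1,0,4,3} = 2
G(22) = mex{2,1,1,0,4} = 3
G(23) = mex{2,2,1,0,0} = 3
G(24) = mex{2,2,1,0,0} = 3
G(25) = mex{3,2,2,1,0} = 4
G(26) = mex{3,3,2,1,1} = 0
G(27) = mex{3,3,2,1,1} = 0
G(28) = mex{4,3,3,2,1} = 0
G(29) = mex{0,4,3,2,2} = 1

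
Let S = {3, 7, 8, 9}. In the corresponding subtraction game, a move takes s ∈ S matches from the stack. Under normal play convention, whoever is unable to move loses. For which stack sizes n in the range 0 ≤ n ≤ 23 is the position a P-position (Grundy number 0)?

0, 1, 2, 6, 12, 16, 17, 18, 22

n :  0  1  2  3  4  5  6  7  8  9 10 11 12 13 14 15 16 17 18 19 20 21 22 23
G :  0  0  0  1  1  1  0  2  2  1  3  3  0  2  4  1  0  0  0  1  1  1  0  2
P-positions are exactly the n with G(n) = 0.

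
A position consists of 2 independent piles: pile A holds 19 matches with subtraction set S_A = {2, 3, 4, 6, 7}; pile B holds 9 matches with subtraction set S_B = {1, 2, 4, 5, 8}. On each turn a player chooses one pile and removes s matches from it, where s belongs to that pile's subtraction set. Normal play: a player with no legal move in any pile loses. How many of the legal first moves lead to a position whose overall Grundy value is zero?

Pile A, S = {2, 3, 4, 6, 7}:
G(0) = 0
G(1) = mex{} = 0
G(2) = mex{0} = 1
G(3) = mex{0,0} = 1
G(4) = mex{1,0,0} = 2
G(5) = mex{1,1,0} = 2
G(6) = mex{2,1,1,0} = 3
G(7) = mex{2,2,1,0,0} = 3
G(8) = mex{3,2,2,1,0} = 4
G(9) = mex{3,3,2,1,1} = 0
G(10) = mex{4,3,3,2,1} = 0
G(11) = mex{0,4,3,2,2} = 1
G(12) = mex{0,0,4,3,2} = 1
G(13) = mex{1,0,0,3,3} = 2
G(14) = mex{1,1,0,4,3} = 2
G(15) = mex{2,1,1,0,4} = 3
G(16) = mex{2,2,1,0,0} = 3
G(17) = mex{3,2,2,1,0} = 4
G(18) = mex{3,3,2,1,1} = 0
G(19) = mex{4,3,3,2,1} = 0
G_A(19) = 0.
Pile B, S = {1, 2, 4, 5, 8}:
G(0) = 0
G(1) = mex{0} = 1
G(2) = mex{1,0} = 2
G(3) = mex{2,1} = 0
G(4) = mex{0,2,0} = 1
G(5) = mex{1,0,1,0} = 2
G(6) = mex{2,1,2,1} = 0
G(7) = mex{0,2,0,2} = 1
G(8) = mex{1,0,1,0,0} = 2
G(9) = mex{2,1,2,1,1} = 0
G_B(9) = 0.
Combined Grundy value = 0 ⊕ 0 = 0.
A winning move leaves total XOR = 0, i.e. changes one component's Grundy value g to g ⊕ X where X is the current total.
Pile A: target g' = 0⊕0 = 0, but every legal move changes the Grundy value (mex property), so 0 moves.
Pile B: target g' = 0⊕0 = 0, but every legal move changes the Grundy value (mex property), so 0 moves.

0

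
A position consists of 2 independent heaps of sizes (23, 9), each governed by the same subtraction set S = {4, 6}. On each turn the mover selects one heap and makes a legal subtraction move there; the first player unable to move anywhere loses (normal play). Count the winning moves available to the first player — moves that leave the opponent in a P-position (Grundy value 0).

2

All heaps use S = {4, 6}:
G(0) = 0
G(1) = mex{} = 0
G(2) = mex{} = 0
G(3) = mex{} = 0
G(4) = mex{0} = 1
G(5) = mex{0} = 1
G(6) = mex{0,0} = 1
G(7) = mex{0,0} = 1
G(8) = mex{1,0} = 2
G(9) = mex{1,0} = 2
G(10) = mex{1,1} = 0
G(11) = mex{1,1} = 0
G(12) = mex{2,1} = 0
G(13) = mex{2,1} = 0
G(14) = mex{0,2} = 1
G(15) = mex{0,2} = 1
G(16) = mex{0,0} = 1
G(17) = mex{0,0} = 1
G(18) = mex{1,0} = 2
G(19) = mex{1,0} = 2
G(20) = mex{1,1} = 0
G(21) = mex{1,1} = 0
G(22) = mex{2,1} = 0
G(23) = mex{2,1} = 0
Heap A: G(23) = 0.
Heap B: G(9) = 2.
Combined Grundy value = 0 ⊕ 2 = 2.
A winning move leaves total XOR = 0, i.e. changes one component's Grundy value g to g ⊕ X where X is the current total.
Heap A: need g' = 0⊕2 = 2. Options: 23−4→G=2, 23−6→G=1. Hits: 1.
Heap B: need g' = 2⊕2 = 0. Options: 9−4→G=1, 9−6→G=0. Hits: 1.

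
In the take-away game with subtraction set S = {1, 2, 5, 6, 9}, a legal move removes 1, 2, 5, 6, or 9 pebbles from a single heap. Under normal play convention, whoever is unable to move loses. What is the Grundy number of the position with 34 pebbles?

3

n :  0  1  2  3  4  5  6  7  8  9 10 11 12 13 14 15 16 17 18 19 20 21 22 23 24 25 26 27 28 29 30 31 32 33 34
G :  0  1  2  0  1  2  3  0  1  2  0  1  2  3  0  1  2  0  1  2  3  0  1  2  0  1  2  3  0  1  2  0  1  2  3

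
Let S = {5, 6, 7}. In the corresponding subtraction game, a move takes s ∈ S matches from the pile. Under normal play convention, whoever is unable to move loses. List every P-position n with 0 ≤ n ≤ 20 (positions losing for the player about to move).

G(0) = 0
G(1) = mex{} = 0
G(2) = mex{} = 0
G(3) = mex{} = 0
G(4) = mex{} = 0
G(5) = mex{0} = 1
G(6) = mex{0,0} = 1
G(7) = mex{0,0,0} = 1
G(8) = mex{0,0,0} = 1
G(9) = mex{0,0,0} = 1
G(10) = mex{1,0,0} = 2
G(11) = mex{1,1,0} = 2
G(12) = mex{1,1,1} = 0
G(13) = mex{1,1,1} = 0
G(14) = mex{1,1,1} = 0
G(15) = mex{2,1,1} = 0
G(16) = mex{2,2,1} = 0
G(17) = mex{0,2,2} = 1
G(18) = mex{0,0,2} = 1
G(19) = mex{0,0,0} = 1
G(20) = mex{0,0,0} = 1
P-positions are exactly the n with G(n) = 0.

0, 1, 2, 3, 4, 12, 13, 14, 15, 16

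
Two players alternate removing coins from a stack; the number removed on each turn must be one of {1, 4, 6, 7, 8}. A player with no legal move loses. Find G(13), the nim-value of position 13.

G(0) = 0
G(1) = mex{0} = 1
G(2) = mex{1} = 0
G(3) = mex{0} = 1
G(4) = mex{1,0} = 2
G(5) = mex{2,1} = 0
G(6) = mex{0,0,0} = 1
G(7) = mex{1,1,1,0} = 2
G(8) = mex{2,2,0,1,0} = 3
G(9) = mex{3,0,1,0,1} = 2
G(10) = mex{2,1,2,1,0} = 3
G(11) = mex{3,2,0,2,1} = 4
G(12) = mex{4,3,1,0,2} = 5
G(13) = mex{5,2,2,1,0} = 3

3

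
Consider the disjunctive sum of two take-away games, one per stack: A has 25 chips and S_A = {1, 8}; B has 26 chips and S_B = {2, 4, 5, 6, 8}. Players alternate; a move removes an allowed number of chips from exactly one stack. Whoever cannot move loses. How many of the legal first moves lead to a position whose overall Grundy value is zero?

Stack A, S = {1, 8}:
n :  0  1  2  3  4  5  6  7  8  9 10 11 12 13 14 15 16 17 18 19 20 21 22 23 24 25
G :  0  1  0  1  0  1  0  1  2  0  1  0  1  0  1  0  1  2  0  1  0  1  0  1  0  1
G_A(25) = 1.
Stack B, S = {2, 4, 5, 6, 8}:
n :  0  1  2  3  4  5  6  7  8  9 10 11 12 13 14 15 16 17 18 19 20 21 22 23 24 25 26
G :  0  0  1  1  2  2  3  3  4  4  0  0  1  1  2  2  3  3  4  4  0  0  1  1  2  2  3
G_B(26) = 3.
Combined Grundy value = 1 ⊕ 3 = 2.
A winning move leaves total XOR = 0, i.e. changes one component's Grundy value g to g ⊕ X where X is the current total.
Stack A: need g' = 1⊕2 = 3. Options: 25−1→G=0, 25−8→G=2. Hits: 0.
Stack B: need g' = 3⊕2 = 1. Options: 26−2→G=2, 26−4→G=1, 26−5→G=0, 26−6→G=0, 26−8→G=4. Hits: 1.

1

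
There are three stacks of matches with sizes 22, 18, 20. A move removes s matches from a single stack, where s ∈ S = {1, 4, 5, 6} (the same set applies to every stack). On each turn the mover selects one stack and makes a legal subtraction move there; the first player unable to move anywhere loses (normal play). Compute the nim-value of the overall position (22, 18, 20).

All stacks use S = {1, 4, 5, 6}:
G(0) = 0
G(1) = mex{0} = 1
G(2) = mex{1} = 0
G(3) = mex{0} = 1
G(4) = mex{1,0} = 2
G(5) = mex{2,1,0} = 3
G(6) = mex{3,0,1,0} = 2
G(7) = mex{2,1,0,1} = 3
G(8) = mex{3,2,1,0} = 4
G(9) = mex{4,3,2,1} = 0
G(10) = mex{0,2,3,2} = 1
G(11) = mex{1,3,2,3} = 0
G(12) = mex{0,4,3,2} = 1
G(13) = mex{1,0,4,3} = 2
G(14) = mex{2,1,0,4} = 3
G(15) = mex{3,0,1,0} = 2
G(16) = mex{2,1,0,1} = 3
G(17) = mex{3,2,1,0} = 4
G(18) = mex{4,3,2,1} = 0
G(19) = mex{0,2,3,2} = 1
G(20) = mex{1,3,2,3} = 0
G(21) = mex{0,4,3,2} = 1
G(22) = mex{1,0,4,3} = 2
Stack A: G(22) = 2.
Stack B: G(18) = 0.
Stack C: G(20) = 0.
Combined Grundy value = 2 ⊕ 0 ⊕ 0 = 2.

2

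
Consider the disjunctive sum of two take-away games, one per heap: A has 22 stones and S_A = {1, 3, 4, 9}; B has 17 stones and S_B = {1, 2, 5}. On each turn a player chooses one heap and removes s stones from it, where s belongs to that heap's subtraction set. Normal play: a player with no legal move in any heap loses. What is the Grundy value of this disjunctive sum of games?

Heap A, S = {1, 3, 4, 9}:
n :  0  1  2  3  4  5  6  7  8  9 10 11 12 13 14 15 16 17 18 19 20 21 22
G :  0  1  0  1  2  3  2  0  1  4  3  2  0  1  0  1  2  3  2  0  1  4  3
G_A(22) = 3.
Heap B, S = {1, 2, 5}:
G(0) = 0
G(1) = mex{0} = 1
G(2) = mex{1,0} = 2
G(3) = mex{2,1} = 0
G(4) = mex{0,2} = 1
G(5) = mex{1,0,0} = 2
G(6) = mex{2,1,1} = 0
G(7) = mex{0,2,2} = 1
G(8) = mex{1,0,0} = 2
G(9) = mex{2,1,1} = 0
G(10) = mex{0,2,2} = 1
G(11) = mex{1,0,0} = 2
G(12) = mex{2,1,1} = 0
G(13) = mex{0,2,2} = 1
G(14) = mex{1,0,0} = 2
G(15) = mex{2,1,1} = 0
G(16) = mex{0,2,2} = 1
G(17) = mex{1,0,0} = 2
G_B(17) = 2.
Combined Grundy value = 3 ⊕ 2 = 1.

1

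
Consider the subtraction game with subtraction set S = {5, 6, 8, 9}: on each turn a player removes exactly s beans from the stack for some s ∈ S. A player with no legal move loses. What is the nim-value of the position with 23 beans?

1

n :  0  1  2  3  4  5  6  7  8  9 10 11 12 13 14 15 16 17 18 19 20 21 22 23
G :  0  0  0  0  0  1  1  1  1  1  2  2  2  2  0  0  0  0  0  1  1  1  1  1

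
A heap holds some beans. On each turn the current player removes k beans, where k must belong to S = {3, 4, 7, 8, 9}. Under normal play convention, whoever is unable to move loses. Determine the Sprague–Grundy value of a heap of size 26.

G(0) = 0
G(1) = mex{} = 0
G(2) = mex{} = 0
G(3) = mex{0} = 1
G(4) = mex{0,0} = 1
G(5) = mex{0,0} = 1
G(6) = mex{1,0} = 2
G(7) = mex{1,1,0} = 2
G(8) = mex{1,1,0,0} = 2
G(9) = mex{2,1,0,0,0} = 3
G(10) = mex{2,2,1,0,0} = 3
G(11) = mex{2,2,1,1,0} = 3
G(12) = mex{3,2,1,1,1} = 0
G(13) = mex{3,3,2,1,1} = 0
G(14) = mex{3,3,2,2,1} = 0
G(15) = mex{0,3,2,2,2} = 1
G(16) = mex{0,0,3,2,2} = 1
G(17) = mex{0,0,3,3,2} = 1
G(18) = mex{1,0,3,3,3} = 2
G(19) = mex{1,1,0,3,3} = 2
G(20) = mex{1,1,0,0,3} = 2
G(21) = mex{2,1,0,0,0} = 3
G(22) = mex{2,2,1,0,0} = 3
G(23) = mex{2,2,1,1,0} = 3
G(24) = mex{3,2,1,1,1} = 0
G(25) = mex{3,3,2,1,1} = 0
G(26) = mex{3,3,2,2,1} = 0

0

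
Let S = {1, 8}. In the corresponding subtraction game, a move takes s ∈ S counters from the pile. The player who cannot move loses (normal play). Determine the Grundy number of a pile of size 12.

G(0) = 0
G(1) = mex{0} = 1
G(2) = mex{1} = 0
G(3) = mex{0} = 1
G(4) = mex{1} = 0
G(5) = mex{0} = 1
G(6) = mex{1} = 0
G(7) = mex{0} = 1
G(8) = mex{1,0} = 2
G(9) = mex{2,1} = 0
G(10) = mex{0,0} = 1
G(11) = mex{1,1} = 0
G(12) = mex{0,0} = 1

1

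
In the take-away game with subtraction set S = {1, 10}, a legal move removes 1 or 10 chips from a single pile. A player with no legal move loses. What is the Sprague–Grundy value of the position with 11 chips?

0

G(0) = 0
G(1) = mex{0} = 1
G(2) = mex{1} = 0
G(3) = mex{0} = 1
G(4) = mex{1} = 0
G(5) = mex{0} = 1
G(6) = mex{1} = 0
G(7) = mex{0} = 1
G(8) = mex{1} = 0
G(9) = mex{0} = 1
G(10) = mex{1,0} = 2
G(11) = mex{2,1} = 0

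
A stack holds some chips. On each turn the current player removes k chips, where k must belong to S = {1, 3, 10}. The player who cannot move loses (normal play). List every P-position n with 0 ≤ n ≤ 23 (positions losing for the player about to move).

0, 2, 4, 6, 8, 13, 15, 17, 19, 21

n :  0  1  2  3  4  5  6  7  8  9 10 11 12 13 14 15 16 17 18 19 20 21 22 23
G :  0  1  0  1  0  1  0  1  0  1  2  3  2  0  1  0  1  0  1  0  1  0  1  2
P-positions are exactly the n with G(n) = 0.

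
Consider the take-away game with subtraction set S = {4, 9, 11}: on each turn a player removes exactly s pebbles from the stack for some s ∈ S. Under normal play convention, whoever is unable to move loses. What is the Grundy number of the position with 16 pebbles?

n :  0  1  2  3  4  5  6  7  8  9 10 11 12 13 14 15 16
G :  0  0  0  0  1  1  1  1  0  2  2  2  1  3  3  0  0

0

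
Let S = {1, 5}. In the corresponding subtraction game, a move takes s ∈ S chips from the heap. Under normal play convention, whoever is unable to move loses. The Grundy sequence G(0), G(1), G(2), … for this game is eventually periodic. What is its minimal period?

G(0) = 0
G(1) = mex{0} = 1
G(2) = mex{1} = 0
G(3) = mex{0} = 1
G(4) = mex{1} = 0
G(5) = mex{0,0} = 1
G(6) = mex{1,1} = 0
G(7) = mex{0,0} = 1
G(8) = mex{1,1} = 0
G(9) = mex{0,0} = 1
G(10) = mex{1,1} = 0
G(11) = mex{0,0} = 1
G(12) = mex{1,1} = 0
G(13) = mex{0,0} = 1
G(14) = mex{1,1} = 0
G(n+2) = G(n) holds for n = 0,…,4 (a full window of length max(S) = 5), so the sequence is purely periodic with period 2.

2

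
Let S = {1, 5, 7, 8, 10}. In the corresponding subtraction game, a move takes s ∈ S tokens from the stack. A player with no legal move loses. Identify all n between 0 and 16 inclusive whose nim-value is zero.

0, 2, 4, 6, 15

G(0) = 0
G(1) = mex{0} = 1
G(2) = mex{1} = 0
G(3) = mex{0} = 1
G(4) = mex{1} = 0
G(5) = mex{0,0} = 1
G(6) = mex{1,1} = 0
G(7) = mex{0,0,0} = 1
G(8) = mex{1,1,1,0} = 2
G(9) = mex{2,0,0,1} = 3
G(10) = mex{3,1,1,0,0} = 2
G(11) = mex{2,0,0,1,1} = 3
G(12) = mex{3,1,1,0,0} = 2
G(13) = mex{2,2,0,1,1} = 3
G(14) = mex{3,3,1,0,0} = 2
G(15) = mex{2,2,2,1,1} = 0
G(16) = mex{0,3,3,2,0} = 1
P-positions are exactly the n with G(n) = 0.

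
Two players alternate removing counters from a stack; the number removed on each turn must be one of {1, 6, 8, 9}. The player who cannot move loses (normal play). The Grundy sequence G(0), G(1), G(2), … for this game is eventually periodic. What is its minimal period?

G(0) = 0
G(1) = mex{0} = 1
G(2) = mex{1} = 0
G(3) = mex{0} = 1
G(4) = mex{1} = 0
G(5) = mex{0} = 1
G(6) = mex{1,0} = 2
G(7) = mex{2,1} = 0
G(8) = mex{0,0,0} = 1
G(9) = mex{1,1,1,0} = 2
G(10) = mex{2,0,0,1} = 3
G(11) = mex{3,1,1,0} = 2
G(12) = mex{2,2,0,1} = 3
G(13) = mex{3,0,1,0} = 2
G(14) = mex{2,1,2,1} = 0
G(15) = mex{0,2,0,2} = 1
G(16) = mex{1,3,1,0} = 2
G(17) = mex{2,2,2,1} = 0
G(18) = mex{0,3,3,2} = 1
G(19) = mex{1,2,2,3} = 0
G(20) = mex{0,0,3,2} = 1
G(21) = mex{1,1,2,3} = 0
G(22) = mex{0,2,0,2} = 1
G(23) = mex{1,0,1,0} = 2
G(24) = mex{2,1,2,1} = 0
G(25) = mex{0,0,0,2} = 1
G(26) = mex{1,1,1,0} = 2
G(27) = mex{2,0,0,1} = 3
G(28) = mex{3,1,1,0} = 2
G(29) = mex{2,2,0,1} = 3
G(30) = mex{3,0,1,0} = 2
G(31) = mex{2,1,2,1} = 0
G(32) = mex{0,2,0,2} = 1
G(33) = mex{1,3,1,0} = 2
G(34) = mex{2,2,2,1} = 0
G(35) = mex{0,3,3,2} = 1
G(n+17) = G(n) holds for n = 0,…,8 (a full window of length max(S) = 9), so the sequence is purely periodic with period 17.

17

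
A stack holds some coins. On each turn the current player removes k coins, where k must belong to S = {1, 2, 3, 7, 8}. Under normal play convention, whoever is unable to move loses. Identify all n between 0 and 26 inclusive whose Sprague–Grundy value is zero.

0, 4, 9, 13, 18, 22

n :  0  1  2  3  4  5  6  7  8  9 10 11 12 13 14 15 16 17 18 19 20 21 22 23 24 25 26
G :  0  1  2  3  0  1  2  3  4  0  1  2  3  0  1  2  3  4  0  1  2  3  0  1  2  3  4
P-positions are exactly the n with G(n) = 0.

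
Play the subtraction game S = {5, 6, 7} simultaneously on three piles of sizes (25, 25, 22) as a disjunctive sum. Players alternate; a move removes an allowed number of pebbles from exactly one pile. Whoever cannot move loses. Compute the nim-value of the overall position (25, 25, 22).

2

All piles use S = {5, 6, 7}:
G(0) = 0
G(1) = mex{} = 0
G(2) = mex{} = 0
G(3) = mex{} = 0
G(4) = mex{} = 0
G(5) = mex{0} = 1
G(6) = mex{0,0} = 1
G(7) = mex{0,0,0} = 1
G(8) = mex{0,0,0} = 1
G(9) = mex{0,0,0} = 1
G(10) = mex{1,0,0} = 2
G(11) = mex{1,1,0} = 2
G(12) = mex{1,1,1} = 0
G(13) = mex{1,1,1} = 0
G(14) = mex{1,1,1} = 0
G(15) = mex{2,1,1} = 0
G(16) = mex{2,2,1} = 0
G(17) = mex{0,2,2} = 1
G(18) = mex{0,0,2} = 1
G(19) = mex{0,0,0} = 1
G(20) = mex{0,0,0} = 1
G(21) = mex{0,0,0} = 1
G(22) = mex{1,0,0} = 2
G(23) = mex{1,1,0} = 2
G(24) = mex{1,1,1} = 0
G(25) = mex{1,1,1} = 0
Pile A: G(25) = 0.
Pile B: G(25) = 0.
Pile C: G(22) = 2.
Combined Grundy value = 0 ⊕ 0 ⊕ 2 = 2.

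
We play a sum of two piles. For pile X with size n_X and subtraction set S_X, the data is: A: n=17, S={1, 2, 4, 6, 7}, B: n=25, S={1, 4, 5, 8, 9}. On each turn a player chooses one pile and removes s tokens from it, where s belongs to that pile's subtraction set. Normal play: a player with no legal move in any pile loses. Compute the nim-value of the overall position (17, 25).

Pile A, S = {1, 2, 4, 6, 7}:
n :  0  1  2  3  4  5  6  7  8  9 10 11 12 13 14 15 16 17
G :  0  1  2  0  1  2  3  4  0  1  2  0  1  2  3  4  0  1
G_A(17) = 1.
Pile B, S = {1, 4, 5, 8, 9}:
n :  0  1  2  3  4  5  6  7  8  9 10 11 12 13 14 15 16 17 18 19 20 21 22 23 24 25
G :  0  1  0  1  2  3  2  3  4  5  4  5  0  1  0  1  2  3  2  3  4  5  4  5  0  1
G_B(25) = 1.
Combined Grundy value = 1 ⊕ 1 = 0.

0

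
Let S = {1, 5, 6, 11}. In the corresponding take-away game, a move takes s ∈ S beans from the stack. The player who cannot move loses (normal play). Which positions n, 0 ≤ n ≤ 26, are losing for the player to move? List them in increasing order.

n :  0  1  2  3  4  5  6  7  8  9 10 11 12 13 14 15 16 17 18 19 20 21 22 23 24 25 26
G :  0  1  0  1  0  1  2  3  2  3  2  3  0  1  0  1  0  1  2  3  2  3  2  3  0  1  0
P-positions are exactly the n with G(n) = 0.

0, 2, 4, 12, 14, 16, 24, 26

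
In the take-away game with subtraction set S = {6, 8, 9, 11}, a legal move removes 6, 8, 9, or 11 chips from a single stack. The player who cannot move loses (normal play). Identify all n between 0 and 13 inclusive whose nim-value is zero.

0, 1, 2, 3, 4, 5

G(0) = 0
G(1) = mex{} = 0
G(2) = mex{} = 0
G(3) = mex{} = 0
G(4) = mex{} = 0
G(5) = mex{} = 0
G(6) = mex{0} = 1
G(7) = mex{0} = 1
G(8) = mex{0,0} = 1
G(9) = mex{0,0,0} = 1
G(10) = mex{0,0,0} = 1
G(11) = mex{0,0,0,0} = 1
G(12) = mex{1,0,0,0} = 2
G(13) = mex{1,0,0,0} = 2
P-positions are exactly the n with G(n) = 0.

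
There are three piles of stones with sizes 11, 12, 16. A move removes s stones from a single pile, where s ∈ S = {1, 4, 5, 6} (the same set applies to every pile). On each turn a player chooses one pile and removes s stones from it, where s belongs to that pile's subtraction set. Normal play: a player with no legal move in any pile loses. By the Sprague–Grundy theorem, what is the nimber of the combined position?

2

All piles use S = {1, 4, 5, 6}:
n :  0  1  2  3  4  5  6  7  8  9 10 11 12 13 14 15 16
G :  0  1  0  1  2  3  2  3  4  0  1  0  1  2  3  2  3
Pile A: G(11) = 0.
Pile B: G(12) = 1.
Pile C: G(16) = 3.
Combined Grundy value = 0 ⊕ 1 ⊕ 3 = 2.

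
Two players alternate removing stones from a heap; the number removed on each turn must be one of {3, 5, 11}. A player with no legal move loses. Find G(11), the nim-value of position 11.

1

G(0) = 0
G(1) = mex{} = 0
G(2) = mex{} = 0
G(3) = mex{0} = 1
G(4) = mex{0} = 1
G(5) = mex{0,0} = 1
G(6) = mex{1,0} = 2
G(7) = mex{1,0} = 2
G(8) = mex{1,1} = 0
G(9) = mex{2,1} = 0
G(10) = mex{2,1} = 0
G(11) = mex{0,2,0} = 1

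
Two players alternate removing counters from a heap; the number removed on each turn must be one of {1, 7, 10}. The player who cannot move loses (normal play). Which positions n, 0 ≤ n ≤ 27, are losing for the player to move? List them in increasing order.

0, 2, 4, 6, 8, 17, 19, 21, 23, 25

G(0) = 0
G(1) = mex{0} = 1
G(2) = mex{1} = 0
G(3) = mex{0} = 1
G(4) = mex{1} = 0
G(5) = mex{0} = 1
G(6) = mex{1} = 0
G(7) = mex{0,0} = 1
G(8) = mex{1,1} = 0
G(9) = mex{0,0} = 1
G(10) = mex{1,1,0} = 2
G(11) = mex{2,0,1} = 3
G(12) = mex{3,1,0} = 2
G(13) = mex{2,0,1} = 3
G(14) = mex{3,1,0} = 2
G(15) = mex{2,0,1} = 3
G(16) = mex{3,1,0} = 2
G(17) = mex{2,2,1} = 0
G(18) = mex{0,3,0} = 1
G(19) = mex{1,2,1} = 0
G(20) = mex{0,3,2} = 1
G(21) = mex{1,2,3} = 0
G(22) = mex{0,3,2} = 1
G(23) = mex{1,2,3} = 0
G(24) = mex{0,0,2} = 1
G(25) = mex{1,1,3} = 0
G(26) = mex{0,0,2} = 1
G(27) = mex{1,1,0} = 2
P-positions are exactly the n with G(n) = 0.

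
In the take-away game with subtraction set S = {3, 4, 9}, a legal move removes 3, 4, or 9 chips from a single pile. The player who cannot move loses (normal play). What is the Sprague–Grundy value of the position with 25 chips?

2

n :  0  1  2  3  4  5  6  7  8  9 10 11 12 13 14 15 16 17 18 19 20 21 22 23 24 25
G :  0  0  0  1  1  1  2  0  0  3  1  1  2  0  0  0  1  1  1  2  0  0  3  1  1  2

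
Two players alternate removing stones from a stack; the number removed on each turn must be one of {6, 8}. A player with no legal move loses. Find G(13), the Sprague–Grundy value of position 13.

2

n :  0  1  2  3  4  5  6  7  8  9 10 11 12 13
G :  0  0  0  0  0  0  1  1  1  1  1  1  2  2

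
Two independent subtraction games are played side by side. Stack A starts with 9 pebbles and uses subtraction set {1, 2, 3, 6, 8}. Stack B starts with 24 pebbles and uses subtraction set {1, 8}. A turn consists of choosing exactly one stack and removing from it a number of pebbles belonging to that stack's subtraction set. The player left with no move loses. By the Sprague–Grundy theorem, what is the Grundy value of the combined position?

Stack A, S = {1, 2, 3, 6, 8}:
G(0) = 0
G(1) = mex{0} = 1
G(2) = mex{1,0} = 2
G(3) = mex{2,1,0} = 3
G(4) = mex{3,2,1} = 0
G(5) = mex{0,3,2} = 1
G(6) = mex{1,0,3,0} = 2
G(7) = mex{2,1,0,1} = 3
G(8) = mex{3,2,1,2,0} = 4
G(9) = mex{4,3,2,3,1} = 0
G_A(9) = 0.
Stack B, S = {1, 8}:
n :  0  1  2  3  4  5  6  7  8  9 10 11 12 13 14 15 16 17 18 19 20 21 22 23 24
G :  0  1  0  1  0  1  0  1  2  0  1  0  1  0  1  0  1  2  0  1  0  1  0  1  0
G_B(24) = 0.
Combined Grundy value = 0 ⊕ 0 = 0.

0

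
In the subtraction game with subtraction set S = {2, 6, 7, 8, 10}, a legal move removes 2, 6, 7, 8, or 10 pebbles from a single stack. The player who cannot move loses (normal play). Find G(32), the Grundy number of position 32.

0

n :  0  1  2  3  4  5  6  7  8  9 10 11 12 13 14 15 16 17 18 19 20 21 22 23 24 25 26 27 28 29 30 31 32
G :  0  0  1  1  0  0  1  1  2  2  3  3  2  2  3  3  0  0  1  1  0  0  1  1  2  2  3  3  2  2  3  3  0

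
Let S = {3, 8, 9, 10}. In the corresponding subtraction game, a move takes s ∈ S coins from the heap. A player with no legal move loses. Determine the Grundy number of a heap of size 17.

3

G(0) = 0
G(1) = mex{} = 0
G(2) = mex{} = 0
G(3) = mex{0} = 1
G(4) = mex{0} = 1
G(5) = mex{0} = 1
G(6) = mex{1} = 0
G(7) = mex{1} = 0
G(8) = mex{1,0} = 2
G(9) = mex{0,0,0} = 1
G(10) = mex{0,0,0,0} = 1
G(11) = mex{2,1,0,0} = 3
G(12) = mex{1,1,1,0} = 2
G(13) = mex{1,1,1,1} = 0
G(14) = mex{3,0,1,1} = 2
G(15) = mex{2,0,0,1} = 3
G(16) = mex{0,2,0,0} = 1
G(17) = mex{2,1,2,0} = 3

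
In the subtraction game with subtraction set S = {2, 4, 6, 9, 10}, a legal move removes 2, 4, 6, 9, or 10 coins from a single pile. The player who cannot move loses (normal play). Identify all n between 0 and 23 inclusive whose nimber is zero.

G(0) = 0
G(1) = mex{} = 0
G(2) = mex{0} = 1
G(3) = mex{0} = 1
G(4) = mex{1,0} = 2
G(5) = mex{1,0} = 2
G(6) = mex{2,1,0} = 3
G(7) = mex{2,1,0} = 3
G(8) = mex{3,2,1} = 0
G(9) = mex{3,2,1,0} = 4
G(10) = mex{0,3,2,0,0} = 1
G(11) = mex{4,3,2,1,0} = 5
G(12) = mex{1,0,3,1,1} = 2
G(13) = mex{5,4,3,2,1} = 0
G(14) = mex{2,1,0,2,2} = 3
G(15) = mex{0,5,4,3,2} = 1
G(16) = mex{3,2,1,3,3} = 0
G(17) = mex{1,0,5,0,3} = 2
G(18) = mex{0,3,2,4,0} = 1
G(19) = mex{2,1,0,1,4} = 3
G(20) = mex{1,0,3,5,1} = 2
G(21) = mex{3,2,1,2,5} = 0
G(22) = mex{2,1,0,0,2} = 3
G(23) = mex{0,3,2,3,0} = 1
P-positions are exactly the n with G(n) = 0.

0, 1, 8, 13, 16, 21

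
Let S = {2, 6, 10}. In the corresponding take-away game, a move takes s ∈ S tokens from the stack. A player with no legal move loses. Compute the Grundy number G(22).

n :  0  1  2  3  4  5  6  7  8  9 10 11 12 13 14 15 16 17 18 19 20 21 22
G :  0  0  1  1  0  0  1  1  0  0  1  1  0  0  1  1  0  0  1  1  0  0  1

1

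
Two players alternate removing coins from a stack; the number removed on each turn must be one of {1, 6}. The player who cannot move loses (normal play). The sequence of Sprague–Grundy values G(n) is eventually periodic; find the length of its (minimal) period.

G(0) = 0
G(1) = mex{0} = 1
G(2) = mex{1} = 0
G(3) = mex{0} = 1
G(4) = mex{1} = 0
G(5) = mex{0} = 1
G(6) = mex{1,0} = 2
G(7) = mex{2,1} = 0
G(8) = mex{0,0} = 1
G(9) = mex{1,1} = 0
G(10) = mex{0,0} = 1
G(11) = mex{1,1} = 0
G(12) = mex{0,2} = 1
G(13) = mex{1,0} = 2
G(14) = mex{2,1} = 0
G(15) = mex{0,0} = 1
G(n+7) = G(n) holds for n = 0,…,5 (a full window of length max(S) = 6), so the sequence is purely periodic with period 7.

7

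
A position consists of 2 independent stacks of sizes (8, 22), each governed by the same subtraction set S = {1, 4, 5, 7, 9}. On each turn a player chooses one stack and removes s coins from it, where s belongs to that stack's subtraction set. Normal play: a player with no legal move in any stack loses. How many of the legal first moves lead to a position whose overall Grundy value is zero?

All stacks use S = {1, 4, 5, 7, 9}:
n :  0  1  2  3  4  5  6  7  8  9 10 11 12 13 14 15 16 17 18 19 20 21 22
G :  0  1  0  1  2  3  2  3  0  1  0  1  2  3  2  3  0  1  0  1  2  3  2
Stack A: G(8) = 0.
Stack B: G(22) = 2.
Combined Grundy value = 0 ⊕ 2 = 2.
A winning move leaves total XOR = 0, i.e. changes one component's Grundy value g to g ⊕ X where X is the current total.
Stack A: need g' = 0⊕2 = 2. Options: 8−1→G=3, 8−4→G=2, 8−5→G=1, 8−7→G=1. Hits: 1.
Stack B: need g' = 2⊕2 = 0. Options: 22−1→G=3, 22−4→G=0, 22−5→G=1, 22−7→G=3, 22−9→G=3. Hits: 1.

2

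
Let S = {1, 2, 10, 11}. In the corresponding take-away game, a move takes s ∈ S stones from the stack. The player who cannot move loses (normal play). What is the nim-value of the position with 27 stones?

0

G(0) = 0
G(1) = mex{0} = 1
G(2) = mex{1,0} = 2
G(3) = mex{2,1} = 0
G(4) = mex{0,2} = 1
G(5) = mex{1,0} = 2
G(6) = mex{2,1} = 0
G(7) = mex{0,2} = 1
G(8) = mex{1,0} = 2
G(9) = mex{2,1} = 0
G(10) = mex{0,2,0} = 1
G(11) = mex{1,0,1,0} = 2
G(12) = mex{2,1,2,1} = 0
G(13) = mex{0,2,0,2} = 1
G(14) = mex{1,0,1,0} = 2
G(15) = mex{2,1,2,1} = 0
G(16) = mex{0,2,0,2} = 1
G(17) = mex{1,0,1,0} = 2
G(18) = mex{2,1,2,1} = 0
G(19) = mex{0,2,0,2} = 1
G(20) = mex{1,0,1,0} = 2
G(21) = mex{2,1,2,1} = 0
G(22) = mex{0,2,0,2} = 1
G(23) = mex{1,0,1,0} = 2
G(24) = mex{2,1,2,1} = 0
G(25) = mex{0,2,0,2} = 1
G(26) = mex{1,0,1,0} = 2
G(27) = mex{2,1,2,1} = 0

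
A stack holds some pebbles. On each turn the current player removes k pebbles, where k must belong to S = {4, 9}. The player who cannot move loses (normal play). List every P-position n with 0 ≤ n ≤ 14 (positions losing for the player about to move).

0, 1, 2, 3, 8, 13, 14

G(0) = 0
G(1) = mex{} = 0
G(2) = mex{} = 0
G(3) = mex{} = 0
G(4) = mex{0} = 1
G(5) = mex{0} = 1
G(6) = mex{0} = 1
G(7) = mex{0} = 1
G(8) = mex{1} = 0
G(9) = mex{1,0} = 2
G(10) = mex{1,0} = 2
G(11) = mex{1,0} = 2
G(12) = mex{0,0} = 1
G(13) = mex{2,1} = 0
G(14) = mex{2,1} = 0
P-positions are exactly the n with G(n) = 0.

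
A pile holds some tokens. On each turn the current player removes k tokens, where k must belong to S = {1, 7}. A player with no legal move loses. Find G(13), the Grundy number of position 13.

1

G(0) = 0
G(1) = mex{0} = 1
G(2) = mex{1} = 0
G(3) = mex{0} = 1
G(4) = mex{1} = 0
G(5) = mex{0} = 1
G(6) = mex{1} = 0
G(7) = mex{0,0} = 1
G(8) = mex{1,1} = 0
G(9) = mex{0,0} = 1
G(10) = mex{1,1} = 0
G(11) = mex{0,0} = 1
G(12) = mex{1,1} = 0
G(13) = mex{0,0} = 1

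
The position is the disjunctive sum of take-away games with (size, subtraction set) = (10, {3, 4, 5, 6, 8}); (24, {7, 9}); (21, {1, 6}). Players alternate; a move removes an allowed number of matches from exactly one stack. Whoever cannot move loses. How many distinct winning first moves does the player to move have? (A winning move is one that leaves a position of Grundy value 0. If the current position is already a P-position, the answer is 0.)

Stack A, S = {3, 4, 5, 6, 8}:
n :  0  1  2  3  4  5  6  7  8  9 10
G :  0  0  0  1  1  1  2  2  2  3  3
G_A(10) = 3.
Stack B, S = {7, 9}:
G(0) = 0
G(1) = mex{} = 0
G(2) = mex{} = 0
G(3) = mex{} = 0
G(4) = mex{} = 0
G(5) = mex{} = 0
G(6) = mex{} = 0
G(7) = mex{0} = 1
G(8) = mex{0} = 1
G(9) = mex{0,0} = 1
G(10) = mex{0,0} = 1
G(11) = mex{0,0} = 1
G(12) = mex{0,0} = 1
G(13) = mex{0,0} = 1
G(14) = mex{1,0} = 2
G(15) = mex{1,0} = 2
G(16) = mex{1,1} = 0
G(17) = mex{1,1} = 0
G(18) = mex{1,1} = 0
G(19) = mex{1,1} = 0
G(20) = mex{1,1} = 0
G(21) = mex{2,1} = 0
G(22) = mex{2,1} = 0
G(23) = mex{0,2} = 1
G(24) = mex{0,2} = 1
G_B(24) = 1.
Stack C, S = {1, 6}:
n :  0  1  2  3  4  5  6  7  8  9 10 11 12 13 14 15 16 17 18 19 20 21
G :  0  1  0  1  0  1  2  0  1  0  1  0  1  2  0  1  0  1  0  1  2  0
G_C(21) = 0.
Combined Grundy value = 3 ⊕ 1 ⊕ 0 = 2.
A winning move leaves total XOR = 0, i.e. changes one component's Grundy value g to g ⊕ X where X is the current total.
Stack A: need g' = 3⊕2 = 1. Options: 10−3→G=2, 10−4→G=2, 10−5→G=1, 10−6→G=1, 10−8→G=0. Hits: 2.
Stack B: need g' = 1⊕2 = 3. Options: 24−7→G=0, 24−9→G=2. Hits: 0.
Stack C: need g' = 0⊕2 = 2. Options: 21−1→G=2, 21−6→G=1. Hits: 1.

3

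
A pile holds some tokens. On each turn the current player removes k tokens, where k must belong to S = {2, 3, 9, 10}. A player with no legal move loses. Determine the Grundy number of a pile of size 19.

1

n :  0  1  2  3  4  5  6  7  8  9 10 11 12 13 14 15 16 17 18 19
G :  0  0  1  1  2  0  0  1  1  2  2  3  0  0  1  1  2  0  0  1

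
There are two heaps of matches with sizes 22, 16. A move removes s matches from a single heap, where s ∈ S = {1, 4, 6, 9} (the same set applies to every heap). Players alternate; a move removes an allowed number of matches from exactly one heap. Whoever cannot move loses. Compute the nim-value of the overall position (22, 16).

All heaps use S = {1, 4, 6, 9}:
n :  0  1  2  3  4  5  6  7  8  9 10 11 12 13 14 15 16 17 18 19 20 21 22
G :  0  1  0  1  2  0  1  0  1  2  0  1  0  1  2  0  1  0  1  2  0  1  0
Heap A: G(22) = 0.
Heap B: G(16) = 1.
Combined Grundy value = 0 ⊕ 1 = 1.

1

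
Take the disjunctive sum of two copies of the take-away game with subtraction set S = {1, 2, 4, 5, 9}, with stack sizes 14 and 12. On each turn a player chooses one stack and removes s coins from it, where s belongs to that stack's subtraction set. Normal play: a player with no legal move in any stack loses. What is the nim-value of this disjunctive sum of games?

2

All stacks use S = {1, 2, 4, 5, 9}:
G(0) = 0
G(1) = mex{0} = 1
G(2) = mex{1,0} = 2
G(3) = mex{2,1} = 0
G(4) = mex{0,2,0} = 1
G(5) = mex{1,0,1,0} = 2
G(6) = mex{2,1,2,1} = 0
G(7) = mex{0,2,0,2} = 1
G(8) = mex{1,0,1,0} = 2
G(9) = mex{2,1,2,1,0} = 3
G(10) = mex{3,2,0,2,1} = 4
G(11) = mex{4,3,1,0,2} = 5
G(12) = mex{5,4,2,1,0} = 3
G(13) = mex{3,5,3,2,1} = 0
G(14) = mex{0,3,4,3,2} = 1
Stack A: G(14) = 1.
Stack B: G(12) = 3.
Combined Grundy value = 1 ⊕ 3 = 2.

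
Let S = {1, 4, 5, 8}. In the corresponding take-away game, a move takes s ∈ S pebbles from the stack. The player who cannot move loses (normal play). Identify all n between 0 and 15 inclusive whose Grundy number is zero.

0, 2, 9, 11

G(0) = 0
G(1) = mex{0} = 1
G(2) = mex{1} = 0
G(3) = mex{0} = 1
G(4) = mex{1,0} = 2
G(5) = mex{2,1,0} = 3
G(6) = mex{3,0,1} = 2
G(7) = mex{2,1,0} = 3
G(8) = mex{3,2,1,0} = 4
G(9) = mex{4,3,2,1} = 0
G(10) = mex{0,2,3,0} = 1
G(11) = mex{1,3,2,1} = 0
G(12) = mex{0,4,3,2} = 1
G(13) = mex{1,0,4,3} = 2
G(14) = mex{2,1,0,2} = 3
G(15) = mex{3,0,1,3} = 2
P-positions are exactly the n with G(n) = 0.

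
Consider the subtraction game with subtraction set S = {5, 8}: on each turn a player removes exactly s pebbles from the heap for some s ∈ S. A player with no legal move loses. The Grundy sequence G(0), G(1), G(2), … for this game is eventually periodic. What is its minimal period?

G(0) = 0
G(1) = mex{} = 0
G(2) = mex{} = 0
G(3) = mex{} = 0
G(4) = mex{} = 0
G(5) = mex{0} = 1
G(6) = mex{0} = 1
G(7) = mex{0} = 1
G(8) = mex{0,0} = 1
G(9) = mex{0,0} = 1
G(10) = mex{1,0} = 2
G(11) = mex{1,0} = 2
G(12) = mex{1,0} = 2
G(13) = mex{1,1} = 0
G(14) = mex{1,1} = 0
G(15) = mex{2,1} = 0
G(16) = mex{2,1} = 0
G(17) = mex{2,1} = 0
G(18) = mex{0,2} = 1
G(19) = mex{0,2} = 1
G(20) = mex{0,2} = 1
G(21) = mex{0,0} = 1
G(22) = mex{0,0} = 1
G(23) = mex{1,0} = 2
G(24) = mex{1,0} = 2
G(25) = mex{1,0} = 2
G(26) = mex{1,1} = 0
G(27) = mex{1,1} = 0
G(n+13) = G(n) holds for n = 0,…,7 (a full window of length max(S) = 8), so the sequence is purely periodic with period 13.

13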